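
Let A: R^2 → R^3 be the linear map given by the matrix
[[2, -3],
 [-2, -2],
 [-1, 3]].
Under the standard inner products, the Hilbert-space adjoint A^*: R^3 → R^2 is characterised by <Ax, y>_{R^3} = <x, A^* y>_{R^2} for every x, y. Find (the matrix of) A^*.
A^* = A^T =
[[2, -2, -1],
 [-3, -2, 3]]

For real matrices with standard dot products, the defining identity <Ax, y> = <x, A^* y> gives (Ax)^T y = x^T (A^*) y, i.e. x^T A^T y = x^T (A^*) y. Since this holds for all x, y, we must have A^* = A^T. Therefore
A^* =
[[2, -2, -1],
 [-3, -2, 3]].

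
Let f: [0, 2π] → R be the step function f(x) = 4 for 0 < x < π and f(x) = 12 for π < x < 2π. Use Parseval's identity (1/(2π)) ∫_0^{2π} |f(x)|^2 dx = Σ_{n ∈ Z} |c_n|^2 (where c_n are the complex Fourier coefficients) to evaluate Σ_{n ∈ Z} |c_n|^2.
Σ |c_n|^2 = 80

Parseval equates the L^2 energy of f (normalised by 1/(2π)) with the ℓ^2 sum of its Fourier coefficients: (1/(2π)) ∫_0^{2π} |f|^2 = Σ |c_n|^2.
Compute the left side: (1/(2π)) [∫_0^π 4^2 dx + ∫_π^{2π} 12^2 dx] = (1/(2π)) · (16π + 144π) = (16 + 144)/2 = 80.
So Σ_{n ∈ Z} |c_n|^2 = 80.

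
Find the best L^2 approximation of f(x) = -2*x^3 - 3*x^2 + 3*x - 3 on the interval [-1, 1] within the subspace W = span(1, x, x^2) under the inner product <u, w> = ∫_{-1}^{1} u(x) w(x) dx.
g(x) = -3*x^2 + 9*x/5 - 3

The best approximation g ∈ W is the orthogonal projection of f onto W. Writing g = a_0 + a_1 x + a_2 x^2, the coefficients solve the normal equations G · a = b where
  G_{ij} = <φ_i, φ_j> and b_i = <f, φ_i>, with φ_0 = 1, φ_1 = x, φ_2 = x^2.
G =
  [2, 0, 2/3]
  [0, 2/3, 0]
  [2/3, 0, 2/5],
b = (-8, 6/5, -16/5).
Solving gives a_0 = -3, a_1 = 9/5, a_2 = -3, so
  g(x) = -3*x^2 + 9*x/5 - 3.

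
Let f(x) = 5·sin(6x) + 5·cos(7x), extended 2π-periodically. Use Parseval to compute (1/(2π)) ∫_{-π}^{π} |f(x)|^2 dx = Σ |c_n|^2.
Σ |c_n|^2 = 25

Expand |f|^2 and use orthogonality of {sin(nx), cos(mx)} on [-π, π]:
  ∫_{-π}^{π} sin(nx)^2 dx = π, ∫ cos(mx)^2 dx = π, and cross terms integrate to 0.
So ∫_{-π}^{π} f(x)^2 dx = 5^2 · π + 5^2 · π = (25 + 25)π.
Divide by 2π: (25 + 25)/2 = 25.
By Parseval, this equals Σ |c_n|^2.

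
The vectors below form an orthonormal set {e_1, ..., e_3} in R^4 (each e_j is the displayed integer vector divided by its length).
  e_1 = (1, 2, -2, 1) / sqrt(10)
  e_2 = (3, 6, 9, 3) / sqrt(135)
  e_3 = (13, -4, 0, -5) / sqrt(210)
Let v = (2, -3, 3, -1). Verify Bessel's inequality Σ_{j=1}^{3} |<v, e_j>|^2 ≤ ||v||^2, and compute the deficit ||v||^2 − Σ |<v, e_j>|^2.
Σ |<v, e_j>|^2 = 769/35; ||v||^2 = 23; deficit = 36/35

Write each e_j = u_j / sqrt(<u_j, u_j>) where u_j is the displayed integer vector. Then <v, e_j> = <v, u_j> / sqrt(<u_j, u_j>), so |<v, e_j>|^2 = <v, u_j>^2 / <u_j, u_j>.
Coefficients: <v, e_1> = -11/sqrt(10), <v, e_2> = 12/sqrt(135), <v, e_3> = 43/sqrt(210).
Square and sum: Σ |<v, e_j>|^2 = 769/35.
Compute ||v||^2 = v·v = 23.
Deficit = 23 − 769/35 = 36/35 ≥ 0, confirming Bessel's inequality. (The deficit equals ||v − Σ <v,e_j> e_j||^2, the squared distance from v to span{e_j}.)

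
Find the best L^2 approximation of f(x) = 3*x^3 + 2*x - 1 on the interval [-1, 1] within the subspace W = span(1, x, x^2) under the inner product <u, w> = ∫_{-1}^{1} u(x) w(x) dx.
g(x) = 19*x/5 - 1

The best approximation g ∈ W is the orthogonal projection of f onto W. Writing g = a_0 + a_1 x + a_2 x^2, the coefficients solve the normal equations G · a = b where
  G_{ij} = <φ_i, φ_j> and b_i = <f, φ_i>, with φ_0 = 1, φ_1 = x, φ_2 = x^2.
G =
  [2, 0, 2/3]
  [0, 2/3, 0]
  [2/3, 0, 2/5],
b = (-2, 38/15, -2/3).
Solving gives a_0 = -1, a_1 = 19/5, a_2 = 0, so
  g(x) = 19*x/5 - 1.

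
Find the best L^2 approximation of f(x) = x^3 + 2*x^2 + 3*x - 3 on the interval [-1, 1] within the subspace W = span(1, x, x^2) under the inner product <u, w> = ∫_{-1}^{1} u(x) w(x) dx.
g(x) = 2*x^2 + 18*x/5 - 3

The best approximation g ∈ W is the orthogonal projection of f onto W. Writing g = a_0 + a_1 x + a_2 x^2, the coefficients solve the normal equations G · a = b where
  G_{ij} = <φ_i, φ_j> and b_i = <f, φ_i>, with φ_0 = 1, φ_1 = x, φ_2 = x^2.
G =
  [2, 0, 2/3]
  [0, 2/3, 0]
  [2/3, 0, 2/5],
b = (-14/3, 12/5, -6/5).
Solving gives a_0 = -3, a_1 = 18/5, a_2 = 2, so
  g(x) = 2*x^2 + 18*x/5 - 3.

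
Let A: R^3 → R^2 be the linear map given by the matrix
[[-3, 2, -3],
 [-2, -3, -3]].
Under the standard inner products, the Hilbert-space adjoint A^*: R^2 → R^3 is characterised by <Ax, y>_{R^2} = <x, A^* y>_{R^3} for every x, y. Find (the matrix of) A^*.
A^* = A^T =
[[-3, -2],
 [2, -3],
 [-3, -3]]

For real matrices with standard dot products, the defining identity <Ax, y> = <x, A^* y> gives (Ax)^T y = x^T (A^*) y, i.e. x^T A^T y = x^T (A^*) y. Since this holds for all x, y, we must have A^* = A^T. Therefore
A^* =
[[-3, -2],
 [2, -3],
 [-3, -3]].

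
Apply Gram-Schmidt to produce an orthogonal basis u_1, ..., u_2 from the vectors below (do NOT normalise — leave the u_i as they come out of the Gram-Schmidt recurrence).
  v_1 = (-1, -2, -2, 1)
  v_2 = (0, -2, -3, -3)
Orthogonal basis:
  u_1 = (-1, -2, -2, 1)
  u_2 = (7/10, -3/5, -8/5, -37/10)

Apply the Gram-Schmidt recurrence
  u_1 = v_1
  u_i = v_i − Σ_{j<i} ((v_i · u_j) / (u_j · u_j)) · u_j.

Step by step this gives:
  u_1 = (-1, -2, -2, 1)
  u_2 = (7/10, -3/5, -8/5, -37/10)

Orthogonality check:
  u_2 · u_1 = 0 (should be 0)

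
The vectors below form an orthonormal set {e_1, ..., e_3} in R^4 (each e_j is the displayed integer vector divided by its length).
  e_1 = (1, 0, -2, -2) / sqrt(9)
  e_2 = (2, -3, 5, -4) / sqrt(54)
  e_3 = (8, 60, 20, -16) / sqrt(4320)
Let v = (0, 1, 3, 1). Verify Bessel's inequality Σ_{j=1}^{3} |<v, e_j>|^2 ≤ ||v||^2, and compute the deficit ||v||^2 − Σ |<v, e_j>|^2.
Σ |<v, e_j>|^2 = 54/5; ||v||^2 = 11; deficit = 1/5

Write each e_j = u_j / sqrt(<u_j, u_j>) where u_j is the displayed integer vector. Then <v, e_j> = <v, u_j> / sqrt(<u_j, u_j>), so |<v, e_j>|^2 = <v, u_j>^2 / <u_j, u_j>.
Coefficients: <v, e_1> = -8/sqrt(9), <v, e_2> = 8/sqrt(54), <v, e_3> = 104/sqrt(4320).
Square and sum: Σ |<v, e_j>|^2 = 54/5.
Compute ||v||^2 = v·v = 11.
Deficit = 11 − 54/5 = 1/5 ≥ 0, confirming Bessel's inequality. (The deficit equals ||v − Σ <v,e_j> e_j||^2, the squared distance from v to span{e_j}.)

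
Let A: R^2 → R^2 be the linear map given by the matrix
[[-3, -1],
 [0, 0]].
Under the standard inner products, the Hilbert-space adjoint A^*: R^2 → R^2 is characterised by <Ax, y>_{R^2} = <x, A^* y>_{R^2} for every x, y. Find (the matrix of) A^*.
A^* = A^T =
[[-3, 0],
 [-1, 0]]

For real matrices with standard dot products, the defining identity <Ax, y> = <x, A^* y> gives (Ax)^T y = x^T (A^*) y, i.e. x^T A^T y = x^T (A^*) y. Since this holds for all x, y, we must have A^* = A^T. Therefore
A^* =
[[-3, 0],
 [-1, 0]].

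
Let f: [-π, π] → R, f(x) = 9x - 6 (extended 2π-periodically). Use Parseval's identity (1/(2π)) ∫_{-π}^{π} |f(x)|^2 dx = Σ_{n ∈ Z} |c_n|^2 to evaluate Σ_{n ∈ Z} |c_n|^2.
Σ |c_n|^2 = 27π^2 + 36

Expand and integrate term by term over [-π, π]:
  ∫ (9x)^2 dx = 81·(2π^3/3); ∫ 2·9·(-6)·x dx = 0 (odd integrand); ∫ (-6)^2 dx = 36·2π.
So (1/(2π)) ∫_{-π}^{π} (9x - 6)^2 dx = 81π^2/3 + 36 = 27π^2 + 36.
Parseval ⇒ Σ |c_n|^2 = 27π^2 + 36.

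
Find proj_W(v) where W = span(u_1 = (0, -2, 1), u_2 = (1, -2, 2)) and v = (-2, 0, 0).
proj_W(v) = (-10/9, -4/9, -8/9)

Set up U = [u_1 | ... | u_2] ∈ R^(3×2). The projector onto W = col(U) is P = U (U^T U)^(-1) U^T.
Compute U^T U =
  [5, 6]
  [6, 9],
and U^T v = (0, -2).
Solve U^T U · c = U^T v for the coefficients: c = (4/3, -10/9). The projection is proj_W(v) = U c.
Check: (v - proj_W(v)) · u_1 = 0  (should be 0).
Check: (v - proj_W(v)) · u_2 = 0  (should be 0).
Result: proj_W(v) = (-10/9, -4/9, -8/9).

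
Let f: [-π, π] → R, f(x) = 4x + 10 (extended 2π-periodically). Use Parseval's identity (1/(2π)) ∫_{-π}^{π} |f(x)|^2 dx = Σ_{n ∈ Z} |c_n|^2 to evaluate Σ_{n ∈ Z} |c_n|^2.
Σ |c_n|^2 = 16π^2/3 + 100

Expand and integrate term by term over [-π, π]:
  ∫ (4x)^2 dx = 16·(2π^3/3); ∫ 2·4·(10)·x dx = 0 (odd integrand); ∫ 10^2 dx = 100·2π.
So (1/(2π)) ∫_{-π}^{π} (4x + 10)^2 dx = 16π^2/3 + 100 = 16π^2/3 + 100.
Parseval ⇒ Σ |c_n|^2 = 16π^2/3 + 100.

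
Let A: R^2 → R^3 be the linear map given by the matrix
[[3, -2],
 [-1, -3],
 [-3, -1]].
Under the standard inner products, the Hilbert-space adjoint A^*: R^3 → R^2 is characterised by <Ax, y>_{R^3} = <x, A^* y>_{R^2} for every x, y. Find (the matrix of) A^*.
A^* = A^T =
[[3, -1, -3],
 [-2, -3, -1]]

For real matrices with standard dot products, the defining identity <Ax, y> = <x, A^* y> gives (Ax)^T y = x^T (A^*) y, i.e. x^T A^T y = x^T (A^*) y. Since this holds for all x, y, we must have A^* = A^T. Therefore
A^* =
[[3, -1, -3],
 [-2, -3, -1]].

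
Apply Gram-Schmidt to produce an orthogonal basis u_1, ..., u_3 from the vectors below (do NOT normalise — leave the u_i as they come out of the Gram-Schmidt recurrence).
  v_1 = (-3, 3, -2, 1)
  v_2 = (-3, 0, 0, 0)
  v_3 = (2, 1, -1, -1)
Orthogonal basis:
  u_1 = (-3, 3, -2, 1)
  u_2 = (-42/23, -27/23, 18/23, -9/23)
  u_3 = (0, 1/7, -3/7, -9/7)

Apply the Gram-Schmidt recurrence
  u_1 = v_1
  u_i = v_i − Σ_{j<i} ((v_i · u_j) / (u_j · u_j)) · u_j.

Step by step this gives:
  u_1 = (-3, 3, -2, 1)
  u_2 = (-42/23, -27/23, 18/23, -9/23)
  u_3 = (0, 1/7, -3/7, -9/7)

Orthogonality check:
  u_2 · u_1 = 0 (should be 0)
  u_3 · u_1 = 0 (should be 0)
  u_3 · u_2 = 0 (should be 0)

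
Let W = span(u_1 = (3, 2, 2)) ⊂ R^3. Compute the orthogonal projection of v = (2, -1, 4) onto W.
proj_W(v) = (36/17, 24/17, 24/17)

Set up U = [u_1 | ... | u_1] ∈ R^(3×1). The projector onto W = col(U) is P = U (U^T U)^(-1) U^T.
Compute U^T U =
  [17],
and U^T v = (12).
Solve U^T U · c = U^T v for the coefficients: c = (12/17). The projection is proj_W(v) = U c.
Check: (v - proj_W(v)) · u_1 = 0  (should be 0).
Result: proj_W(v) = (36/17, 24/17, 24/17).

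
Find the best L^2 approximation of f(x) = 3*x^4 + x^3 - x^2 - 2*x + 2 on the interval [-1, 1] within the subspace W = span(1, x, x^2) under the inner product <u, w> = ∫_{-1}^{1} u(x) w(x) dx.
g(x) = 11*x^2/7 - 7*x/5 + 61/35

The best approximation g ∈ W is the orthogonal projection of f onto W. Writing g = a_0 + a_1 x + a_2 x^2, the coefficients solve the normal equations G · a = b where
  G_{ij} = <φ_i, φ_j> and b_i = <f, φ_i>, with φ_0 = 1, φ_1 = x, φ_2 = x^2.
G =
  [2, 0, 2/3]
  [0, 2/3, 0]
  [2/3, 0, 2/5],
b = (68/15, -14/15, 188/105).
Solving gives a_0 = 61/35, a_1 = -7/5, a_2 = 11/7, so
  g(x) = 11*x^2/7 - 7*x/5 + 61/35.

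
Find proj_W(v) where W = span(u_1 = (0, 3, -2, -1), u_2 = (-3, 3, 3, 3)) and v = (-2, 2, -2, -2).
proj_W(v) = (0, 18/7, -12/7, -6/7)

Set up U = [u_1 | ... | u_2] ∈ R^(4×2). The projector onto W = col(U) is P = U (U^T U)^(-1) U^T.
Compute U^T U =
  [14, 0]
  [0, 36],
and U^T v = (12, 0).
Solve U^T U · c = U^T v for the coefficients: c = (6/7, 0). The projection is proj_W(v) = U c.
Check: (v - proj_W(v)) · u_1 = 0  (should be 0).
Check: (v - proj_W(v)) · u_2 = 0  (should be 0).
Result: proj_W(v) = (0, 18/7, -12/7, -6/7).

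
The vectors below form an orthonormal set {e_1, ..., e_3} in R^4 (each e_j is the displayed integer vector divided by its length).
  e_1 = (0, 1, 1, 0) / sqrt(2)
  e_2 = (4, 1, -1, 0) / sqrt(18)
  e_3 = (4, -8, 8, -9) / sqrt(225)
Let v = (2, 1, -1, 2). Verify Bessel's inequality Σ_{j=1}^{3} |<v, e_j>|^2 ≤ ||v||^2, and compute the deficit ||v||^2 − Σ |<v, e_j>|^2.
Σ |<v, e_j>|^2 = 214/25; ||v||^2 = 10; deficit = 36/25

Write each e_j = u_j / sqrt(<u_j, u_j>) where u_j is the displayed integer vector. Then <v, e_j> = <v, u_j> / sqrt(<u_j, u_j>), so |<v, e_j>|^2 = <v, u_j>^2 / <u_j, u_j>.
Coefficients: <v, e_1> = 0/sqrt(2), <v, e_2> = 10/sqrt(18), <v, e_3> = -26/sqrt(225).
Square and sum: Σ |<v, e_j>|^2 = 214/25.
Compute ||v||^2 = v·v = 10.
Deficit = 10 − 214/25 = 36/25 ≥ 0, confirming Bessel's inequality. (The deficit equals ||v − Σ <v,e_j> e_j||^2, the squared distance from v to span{e_j}.)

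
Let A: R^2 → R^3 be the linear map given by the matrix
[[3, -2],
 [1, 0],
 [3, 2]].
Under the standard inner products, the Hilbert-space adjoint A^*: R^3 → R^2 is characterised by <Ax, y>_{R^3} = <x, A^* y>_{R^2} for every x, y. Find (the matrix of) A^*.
A^* = A^T =
[[3, 1, 3],
 [-2, 0, 2]]

For real matrices with standard dot products, the defining identity <Ax, y> = <x, A^* y> gives (Ax)^T y = x^T (A^*) y, i.e. x^T A^T y = x^T (A^*) y. Since this holds for all x, y, we must have A^* = A^T. Therefore
A^* =
[[3, 1, 3],
 [-2, 0, 2]].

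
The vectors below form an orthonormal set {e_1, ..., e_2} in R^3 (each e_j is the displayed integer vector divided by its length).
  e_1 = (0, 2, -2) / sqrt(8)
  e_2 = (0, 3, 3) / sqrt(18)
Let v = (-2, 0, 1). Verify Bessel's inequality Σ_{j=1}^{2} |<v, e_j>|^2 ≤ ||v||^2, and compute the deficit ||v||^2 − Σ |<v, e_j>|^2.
Σ |<v, e_j>|^2 = 1; ||v||^2 = 5; deficit = 4

Write each e_j = u_j / sqrt(<u_j, u_j>) where u_j is the displayed integer vector. Then <v, e_j> = <v, u_j> / sqrt(<u_j, u_j>), so |<v, e_j>|^2 = <v, u_j>^2 / <u_j, u_j>.
Coefficients: <v, e_1> = -2/sqrt(8), <v, e_2> = 3/sqrt(18).
Square and sum: Σ |<v, e_j>|^2 = 1.
Compute ||v||^2 = v·v = 5.
Deficit = 5 − 1 = 4 ≥ 0, confirming Bessel's inequality. (The deficit equals ||v − Σ <v,e_j> e_j||^2, the squared distance from v to span{e_j}.)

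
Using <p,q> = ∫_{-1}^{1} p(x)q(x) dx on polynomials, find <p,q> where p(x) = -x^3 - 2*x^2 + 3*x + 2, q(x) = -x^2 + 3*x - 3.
<p,q> = -56/15

Expand the product: p(x)·q(x) = x^5 - x^4 - 6*x^3 + 13*x^2 - 3*x - 6.
∫_{-1}^{1} of each monomial x^k gives [2/(k+1) if k even, 0 if k odd]. Integrating term-by-term (or equivalently evaluating the antiderivative F(x) = x^6/6 - x^5/5 - 3*x^4/2 + 13*x^3/3 - 3*x^2/2 - 6*x at the endpoints):
  F(1) − F(−1) = -47/10 − (-29/30) = -56/15.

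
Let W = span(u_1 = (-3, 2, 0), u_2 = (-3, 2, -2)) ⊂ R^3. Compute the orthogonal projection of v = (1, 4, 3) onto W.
proj_W(v) = (-15/13, 10/13, 3)

Set up U = [u_1 | ... | u_2] ∈ R^(3×2). The projector onto W = col(U) is P = U (U^T U)^(-1) U^T.
Compute U^T U =
  [13, 13]
  [13, 17],
and U^T v = (5, -1).
Solve U^T U · c = U^T v for the coefficients: c = (49/26, -3/2). The projection is proj_W(v) = U c.
Check: (v - proj_W(v)) · u_1 = 0  (should be 0).
Check: (v - proj_W(v)) · u_2 = 0  (should be 0).
Result: proj_W(v) = (-15/13, 10/13, 3).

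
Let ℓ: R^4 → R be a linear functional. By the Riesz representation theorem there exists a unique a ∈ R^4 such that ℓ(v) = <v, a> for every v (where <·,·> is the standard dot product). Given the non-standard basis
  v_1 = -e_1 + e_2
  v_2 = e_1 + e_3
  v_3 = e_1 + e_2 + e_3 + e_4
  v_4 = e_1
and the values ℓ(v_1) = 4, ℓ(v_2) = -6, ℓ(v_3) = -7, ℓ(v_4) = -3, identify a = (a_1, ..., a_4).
a = (-3, 1, -3, -2)

Write a = (a_1, ..., a_4) in the standard basis. For each basis vector v_i, ℓ(v_i) = <v_i, a> is a linear equation in the a_j's. Collect the n equations into a matrix system V a = ℓ, where row i of V is v_i (expressed in the standard basis). Since V is invertible (lower-triangular with 1s on the diagonal, up to permutation), solve by back-substitution:
  V =
[[-1, 1, 0, 0],
 [1, 0, 1, 0],
 [1, 1, 1, 1],
 [1, 0, 0, 0]]
  V a = (4, -6, -7, -3)
Solving gives a = (-3, 1, -3, -2).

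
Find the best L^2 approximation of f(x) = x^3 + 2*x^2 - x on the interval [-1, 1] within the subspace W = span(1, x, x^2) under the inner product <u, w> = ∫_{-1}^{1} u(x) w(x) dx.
g(x) = 2*x^2 - 2*x/5

The best approximation g ∈ W is the orthogonal projection of f onto W. Writing g = a_0 + a_1 x + a_2 x^2, the coefficients solve the normal equations G · a = b where
  G_{ij} = <φ_i, φ_j> and b_i = <f, φ_i>, with φ_0 = 1, φ_1 = x, φ_2 = x^2.
G =
  [2, 0, 2/3]
  [0, 2/3, 0]
  [2/3, 0, 2/5],
b = (4/3, -4/15, 4/5).
Solving gives a_0 = 0, a_1 = -2/5, a_2 = 2, so
  g(x) = 2*x^2 - 2*x/5.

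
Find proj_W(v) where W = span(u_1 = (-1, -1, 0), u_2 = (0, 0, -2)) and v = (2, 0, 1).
proj_W(v) = (1, 1, 1)

Set up U = [u_1 | ... | u_2] ∈ R^(3×2). The projector onto W = col(U) is P = U (U^T U)^(-1) U^T.
Compute U^T U =
  [2, 0]
  [0, 4],
and U^T v = (-2, -2).
Solve U^T U · c = U^T v for the coefficients: c = (-1, -1/2). The projection is proj_W(v) = U c.
Check: (v - proj_W(v)) · u_1 = 0  (should be 0).
Check: (v - proj_W(v)) · u_2 = 0  (should be 0).
Result: proj_W(v) = (1, 1, 1).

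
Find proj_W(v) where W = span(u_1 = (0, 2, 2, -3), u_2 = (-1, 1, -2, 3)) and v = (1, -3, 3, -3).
proj_W(v) = (112/67, -186/67, 150/67, -225/67)

Set up U = [u_1 | ... | u_2] ∈ R^(4×2). The projector onto W = col(U) is P = U (U^T U)^(-1) U^T.
Compute U^T U =
  [17, -11]
  [-11, 15],
and U^T v = (9, -19).
Solve U^T U · c = U^T v for the coefficients: c = (-37/67, -112/67). The projection is proj_W(v) = U c.
Check: (v - proj_W(v)) · u_1 = 0  (should be 0).
Check: (v - proj_W(v)) · u_2 = 0  (should be 0).
Result: proj_W(v) = (112/67, -186/67, 150/67, -225/67).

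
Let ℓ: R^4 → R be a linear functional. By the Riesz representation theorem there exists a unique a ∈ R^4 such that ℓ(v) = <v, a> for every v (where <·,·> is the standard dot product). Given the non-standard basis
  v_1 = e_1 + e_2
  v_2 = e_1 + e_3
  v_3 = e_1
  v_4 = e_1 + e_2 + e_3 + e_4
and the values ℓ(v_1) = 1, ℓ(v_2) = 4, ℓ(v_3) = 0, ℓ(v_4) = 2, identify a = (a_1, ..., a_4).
a = (0, 1, 4, -3)

Write a = (a_1, ..., a_4) in the standard basis. For each basis vector v_i, ℓ(v_i) = <v_i, a> is a linear equation in the a_j's. Collect the n equations into a matrix system V a = ℓ, where row i of V is v_i (expressed in the standard basis). Since V is invertible (lower-triangular with 1s on the diagonal, up to permutation), solve by back-substitution:
  V =
[[1, 1, 0, 0],
 [1, 0, 1, 0],
 [1, 0, 0, 0],
 [1, 1, 1, 1]]
  V a = (1, 4, 0, 2)
Solving gives a = (0, 1, 4, -3).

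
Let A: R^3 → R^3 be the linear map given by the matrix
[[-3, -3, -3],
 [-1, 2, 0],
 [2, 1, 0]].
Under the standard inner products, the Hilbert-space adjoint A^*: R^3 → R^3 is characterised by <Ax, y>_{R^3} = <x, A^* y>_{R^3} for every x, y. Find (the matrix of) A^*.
A^* = A^T =
[[-3, -1, 2],
 [-3, 2, 1],
 [-3, 0, 0]]

For real matrices with standard dot products, the defining identity <Ax, y> = <x, A^* y> gives (Ax)^T y = x^T (A^*) y, i.e. x^T A^T y = x^T (A^*) y. Since this holds for all x, y, we must have A^* = A^T. Therefore
A^* =
[[-3, -1, 2],
 [-3, 2, 1],
 [-3, 0, 0]].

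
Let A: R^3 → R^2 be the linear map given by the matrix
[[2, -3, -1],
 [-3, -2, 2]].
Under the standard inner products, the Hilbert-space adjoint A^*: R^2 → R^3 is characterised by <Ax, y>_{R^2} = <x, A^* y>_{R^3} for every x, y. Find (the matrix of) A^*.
A^* = A^T =
[[2, -3],
 [-3, -2],
 [-1, 2]]

For real matrices with standard dot products, the defining identity <Ax, y> = <x, A^* y> gives (Ax)^T y = x^T (A^*) y, i.e. x^T A^T y = x^T (A^*) y. Since this holds for all x, y, we must have A^* = A^T. Therefore
A^* =
[[2, -3],
 [-3, -2],
 [-1, 2]].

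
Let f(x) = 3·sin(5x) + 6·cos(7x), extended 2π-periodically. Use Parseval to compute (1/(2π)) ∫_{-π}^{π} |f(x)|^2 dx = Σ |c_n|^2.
Σ |c_n|^2 = 45/2

Expand |f|^2 and use orthogonality of {sin(nx), cos(mx)} on [-π, π]:
  ∫_{-π}^{π} sin(nx)^2 dx = π, ∫ cos(mx)^2 dx = π, and cross terms integrate to 0.
So ∫_{-π}^{π} f(x)^2 dx = 3^2 · π + 6^2 · π = (9 + 36)π.
Divide by 2π: (9 + 36)/2 = 45/2.
By Parseval, this equals Σ |c_n|^2.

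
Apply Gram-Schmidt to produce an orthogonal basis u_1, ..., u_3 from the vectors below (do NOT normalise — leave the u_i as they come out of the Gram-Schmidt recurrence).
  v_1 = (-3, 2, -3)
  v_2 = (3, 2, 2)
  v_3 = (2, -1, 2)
Orthogonal basis:
  u_1 = (-3, 2, -3)
  u_2 = (3/2, 3, 1/2)
  u_3 = (-10/253, 3/253, 12/253)

Apply the Gram-Schmidt recurrence
  u_1 = v_1
  u_i = v_i − Σ_{j<i} ((v_i · u_j) / (u_j · u_j)) · u_j.

Step by step this gives:
  u_1 = (-3, 2, -3)
  u_2 = (3/2, 3, 1/2)
  u_3 = (-10/253, 3/253, 12/253)

Orthogonality check:
  u_2 · u_1 = 0 (should be 0)
  u_3 · u_1 = 0 (should be 0)
  u_3 · u_2 = 0 (should be 0)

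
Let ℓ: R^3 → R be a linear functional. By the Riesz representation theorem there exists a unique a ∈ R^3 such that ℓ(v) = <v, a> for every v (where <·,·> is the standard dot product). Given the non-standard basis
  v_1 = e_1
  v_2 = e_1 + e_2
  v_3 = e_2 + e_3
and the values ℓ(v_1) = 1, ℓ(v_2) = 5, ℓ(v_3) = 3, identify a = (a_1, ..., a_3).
a = (1, 4, -1)

Write a = (a_1, ..., a_3) in the standard basis. For each basis vector v_i, ℓ(v_i) = <v_i, a> is a linear equation in the a_j's. Collect the n equations into a matrix system V a = ℓ, where row i of V is v_i (expressed in the standard basis). Since V is invertible (lower-triangular with 1s on the diagonal, up to permutation), solve by back-substitution:
  V =
[[1, 0, 0],
 [1, 1, 0],
 [0, 1, 1]]
  V a = (1, 5, 3)
Solving gives a = (1, 4, -1).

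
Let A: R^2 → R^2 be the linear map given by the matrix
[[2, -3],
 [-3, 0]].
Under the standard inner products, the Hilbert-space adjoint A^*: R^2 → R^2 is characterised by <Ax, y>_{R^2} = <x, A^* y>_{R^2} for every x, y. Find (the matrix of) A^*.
A^* = A^T =
[[2, -3],
 [-3, 0]]

For real matrices with standard dot products, the defining identity <Ax, y> = <x, A^* y> gives (Ax)^T y = x^T (A^*) y, i.e. x^T A^T y = x^T (A^*) y. Since this holds for all x, y, we must have A^* = A^T. Therefore
A^* =
[[2, -3],
 [-3, 0]].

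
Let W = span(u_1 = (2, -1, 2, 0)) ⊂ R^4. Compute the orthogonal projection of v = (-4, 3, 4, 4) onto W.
proj_W(v) = (-2/3, 1/3, -2/3, 0)

Set up U = [u_1 | ... | u_1] ∈ R^(4×1). The projector onto W = col(U) is P = U (U^T U)^(-1) U^T.
Compute U^T U =
  [9],
and U^T v = (-3).
Solve U^T U · c = U^T v for the coefficients: c = (-1/3). The projection is proj_W(v) = U c.
Check: (v - proj_W(v)) · u_1 = 0  (should be 0).
Result: proj_W(v) = (-2/3, 1/3, -2/3, 0).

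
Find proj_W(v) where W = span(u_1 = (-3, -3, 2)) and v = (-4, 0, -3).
proj_W(v) = (-9/11, -9/11, 6/11)

Set up U = [u_1 | ... | u_1] ∈ R^(3×1). The projector onto W = col(U) is P = U (U^T U)^(-1) U^T.
Compute U^T U =
  [22],
and U^T v = (6).
Solve U^T U · c = U^T v for the coefficients: c = (3/11). The projection is proj_W(v) = U c.
Check: (v - proj_W(v)) · u_1 = 0  (should be 0).
Result: proj_W(v) = (-9/11, -9/11, 6/11).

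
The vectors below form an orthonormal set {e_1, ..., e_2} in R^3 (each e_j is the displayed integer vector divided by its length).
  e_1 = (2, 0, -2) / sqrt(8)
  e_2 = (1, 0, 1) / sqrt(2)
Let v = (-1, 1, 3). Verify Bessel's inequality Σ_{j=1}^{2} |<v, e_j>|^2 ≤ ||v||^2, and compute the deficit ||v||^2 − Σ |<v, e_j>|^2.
Σ |<v, e_j>|^2 = 10; ||v||^2 = 11; deficit = 1

Write each e_j = u_j / sqrt(<u_j, u_j>) where u_j is the displayed integer vector. Then <v, e_j> = <v, u_j> / sqrt(<u_j, u_j>), so |<v, e_j>|^2 = <v, u_j>^2 / <u_j, u_j>.
Coefficients: <v, e_1> = -8/sqrt(8), <v, e_2> = 2/sqrt(2).
Square and sum: Σ |<v, e_j>|^2 = 10.
Compute ||v||^2 = v·v = 11.
Deficit = 11 − 10 = 1 ≥ 0, confirming Bessel's inequality. (The deficit equals ||v − Σ <v,e_j> e_j||^2, the squared distance from v to span{e_j}.)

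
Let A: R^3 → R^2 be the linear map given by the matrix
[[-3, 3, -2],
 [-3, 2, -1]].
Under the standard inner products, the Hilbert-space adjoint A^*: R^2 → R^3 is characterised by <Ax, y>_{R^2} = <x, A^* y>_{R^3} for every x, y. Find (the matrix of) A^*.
A^* = A^T =
[[-3, -3],
 [3, 2],
 [-2, -1]]

For real matrices with standard dot products, the defining identity <Ax, y> = <x, A^* y> gives (Ax)^T y = x^T (A^*) y, i.e. x^T A^T y = x^T (A^*) y. Since this holds for all x, y, we must have A^* = A^T. Therefore
A^* =
[[-3, -3],
 [3, 2],
 [-2, -1]].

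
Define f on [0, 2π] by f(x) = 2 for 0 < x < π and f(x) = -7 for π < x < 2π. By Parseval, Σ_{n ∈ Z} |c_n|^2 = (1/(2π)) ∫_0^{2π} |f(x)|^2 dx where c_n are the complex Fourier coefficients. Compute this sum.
Σ |c_n|^2 = 53/2

Parseval equates the L^2 energy of f (normalised by 1/(2π)) with the ℓ^2 sum of its Fourier coefficients: (1/(2π)) ∫_0^{2π} |f|^2 = Σ |c_n|^2.
Compute the left side: (1/(2π)) [∫_0^π 2^2 dx + ∫_π^{2π} (-7)^2 dx] = (1/(2π)) · (4π + 49π) = (4 + 49)/2 = 53/2.
So Σ_{n ∈ Z} |c_n|^2 = 53/2.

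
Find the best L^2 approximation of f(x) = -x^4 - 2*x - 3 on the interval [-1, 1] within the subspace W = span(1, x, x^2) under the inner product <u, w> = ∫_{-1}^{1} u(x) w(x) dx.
g(x) = -6*x^2/7 - 2*x - 102/35

The best approximation g ∈ W is the orthogonal projection of f onto W. Writing g = a_0 + a_1 x + a_2 x^2, the coefficients solve the normal equations G · a = b where
  G_{ij} = <φ_i, φ_j> and b_i = <f, φ_i>, with φ_0 = 1, φ_1 = x, φ_2 = x^2.
G =
  [2, 0, 2/3]
  [0, 2/3, 0]
  [2/3, 0, 2/5],
b = (-32/5, -4/3, -16/7).
Solving gives a_0 = -102/35, a_1 = -2, a_2 = -6/7, so
  g(x) = -6*x^2/7 - 2*x - 102/35.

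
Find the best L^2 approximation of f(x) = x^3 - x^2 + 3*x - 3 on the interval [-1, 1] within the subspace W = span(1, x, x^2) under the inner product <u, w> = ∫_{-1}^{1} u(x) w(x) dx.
g(x) = -x^2 + 18*x/5 - 3

The best approximation g ∈ W is the orthogonal projection of f onto W. Writing g = a_0 + a_1 x + a_2 x^2, the coefficients solve the normal equations G · a = b where
  G_{ij} = <φ_i, φ_j> and b_i = <f, φ_i>, with φ_0 = 1, φ_1 = x, φ_2 = x^2.
G =
  [2, 0, 2/3]
  [0, 2/3, 0]
  [2/3, 0, 2/5],
b = (-20/3, 12/5, -12/5).
Solving gives a_0 = -3, a_1 = 18/5, a_2 = -1, so
  g(x) = -x^2 + 18*x/5 - 3.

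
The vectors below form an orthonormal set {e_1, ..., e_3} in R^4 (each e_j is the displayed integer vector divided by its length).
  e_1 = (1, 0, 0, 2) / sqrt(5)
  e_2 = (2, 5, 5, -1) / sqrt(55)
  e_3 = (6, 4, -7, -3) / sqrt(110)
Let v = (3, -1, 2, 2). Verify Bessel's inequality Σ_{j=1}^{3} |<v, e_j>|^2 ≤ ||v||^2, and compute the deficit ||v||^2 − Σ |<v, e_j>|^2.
Σ |<v, e_j>|^2 = 58/5; ||v||^2 = 18; deficit = 32/5

Write each e_j = u_j / sqrt(<u_j, u_j>) where u_j is the displayed integer vector. Then <v, e_j> = <v, u_j> / sqrt(<u_j, u_j>), so |<v, e_j>|^2 = <v, u_j>^2 / <u_j, u_j>.
Coefficients: <v, e_1> = 7/sqrt(5), <v, e_2> = 9/sqrt(55), <v, e_3> = -6/sqrt(110).
Square and sum: Σ |<v, e_j>|^2 = 58/5.
Compute ||v||^2 = v·v = 18.
Deficit = 18 − 58/5 = 32/5 ≥ 0, confirming Bessel's inequality. (The deficit equals ||v − Σ <v,e_j> e_j||^2, the squared distance from v to span{e_j}.)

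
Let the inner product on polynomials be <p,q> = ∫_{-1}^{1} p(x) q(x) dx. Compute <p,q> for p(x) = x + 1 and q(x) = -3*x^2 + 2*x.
<p,q> = -2/3

Expand the product: p(x)·q(x) = -3*x^3 - x^2 + 2*x.
∫_{-1}^{1} of each monomial x^k gives [2/(k+1) if k even, 0 if k odd]. Integrating term-by-term (or equivalently evaluating the antiderivative F(x) = -3*x^4/4 - x^3/3 + x^2 at the endpoints):
  F(1) − F(−1) = -1/12 − (7/12) = -2/3.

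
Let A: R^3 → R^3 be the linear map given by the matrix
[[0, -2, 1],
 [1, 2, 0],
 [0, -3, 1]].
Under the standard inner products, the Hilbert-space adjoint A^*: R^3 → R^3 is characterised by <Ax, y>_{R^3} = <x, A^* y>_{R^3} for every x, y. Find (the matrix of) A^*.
A^* = A^T =
[[0, 1, 0],
 [-2, 2, -3],
 [1, 0, 1]]

For real matrices with standard dot products, the defining identity <Ax, y> = <x, A^* y> gives (Ax)^T y = x^T (A^*) y, i.e. x^T A^T y = x^T (A^*) y. Since this holds for all x, y, we must have A^* = A^T. Therefore
A^* =
[[0, 1, 0],
 [-2, 2, -3],
 [1, 0, 1]].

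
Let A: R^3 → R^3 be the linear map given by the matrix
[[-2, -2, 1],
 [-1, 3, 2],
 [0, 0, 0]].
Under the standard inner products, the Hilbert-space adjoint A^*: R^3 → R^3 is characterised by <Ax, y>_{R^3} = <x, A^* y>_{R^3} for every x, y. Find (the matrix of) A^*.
A^* = A^T =
[[-2, -1, 0],
 [-2, 3, 0],
 [1, 2, 0]]

For real matrices with standard dot products, the defining identity <Ax, y> = <x, A^* y> gives (Ax)^T y = x^T (A^*) y, i.e. x^T A^T y = x^T (A^*) y. Since this holds for all x, y, we must have A^* = A^T. Therefore
A^* =
[[-2, -1, 0],
 [-2, 3, 0],
 [1, 2, 0]].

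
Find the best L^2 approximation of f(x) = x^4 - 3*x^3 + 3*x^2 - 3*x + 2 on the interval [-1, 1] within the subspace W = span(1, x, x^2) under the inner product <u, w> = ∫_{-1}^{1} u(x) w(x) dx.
g(x) = 27*x^2/7 - 24*x/5 + 67/35

The best approximation g ∈ W is the orthogonal projection of f onto W. Writing g = a_0 + a_1 x + a_2 x^2, the coefficients solve the normal equations G · a = b where
  G_{ij} = <φ_i, φ_j> and b_i = <f, φ_i>, with φ_0 = 1, φ_1 = x, φ_2 = x^2.
G =
  [2, 0, 2/3]
  [0, 2/3, 0]
  [2/3, 0, 2/5],
b = (32/5, -16/5, 296/105).
Solving gives a_0 = 67/35, a_1 = -24/5, a_2 = 27/7, so
  g(x) = 27*x^2/7 - 24*x/5 + 67/35.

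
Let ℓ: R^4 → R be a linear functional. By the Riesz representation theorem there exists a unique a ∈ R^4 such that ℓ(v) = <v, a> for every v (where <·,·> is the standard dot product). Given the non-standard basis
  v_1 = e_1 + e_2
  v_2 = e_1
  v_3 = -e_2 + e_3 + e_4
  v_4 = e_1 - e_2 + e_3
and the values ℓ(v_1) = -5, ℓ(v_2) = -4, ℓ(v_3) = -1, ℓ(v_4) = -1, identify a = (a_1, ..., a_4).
a = (-4, -1, 2, -4)

Write a = (a_1, ..., a_4) in the standard basis. For each basis vector v_i, ℓ(v_i) = <v_i, a> is a linear equation in the a_j's. Collect the n equations into a matrix system V a = ℓ, where row i of V is v_i (expressed in the standard basis). Since V is invertible (lower-triangular with 1s on the diagonal, up to permutation), solve by back-substitution:
  V =
[[1, 1, 0, 0],
 [1, 0, 0, 0],
 [0, -1, 1, 1],
 [1, -1, 1, 0]]
  V a = (-5, -4, -1, -1)
Solving gives a = (-4, -1, 2, -4).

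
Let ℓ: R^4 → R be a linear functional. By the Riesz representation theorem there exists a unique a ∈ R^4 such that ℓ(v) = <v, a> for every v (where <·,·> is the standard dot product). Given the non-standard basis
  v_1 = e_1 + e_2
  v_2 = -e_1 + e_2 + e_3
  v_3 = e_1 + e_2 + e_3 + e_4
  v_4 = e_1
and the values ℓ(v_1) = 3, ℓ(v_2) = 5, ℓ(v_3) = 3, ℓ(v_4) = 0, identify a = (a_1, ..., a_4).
a = (0, 3, 2, -2)

Write a = (a_1, ..., a_4) in the standard basis. For each basis vector v_i, ℓ(v_i) = <v_i, a> is a linear equation in the a_j's. Collect the n equations into a matrix system V a = ℓ, where row i of V is v_i (expressed in the standard basis). Since V is invertible (lower-triangular with 1s on the diagonal, up to permutation), solve by back-substitution:
  V =
[[1, 1, 0, 0],
 [-1, 1, 1, 0],
 [1, 1, 1, 1],
 [1, 0, 0, 0]]
  V a = (3, 5, 3, 0)
Solving gives a = (0, 3, 2, -2).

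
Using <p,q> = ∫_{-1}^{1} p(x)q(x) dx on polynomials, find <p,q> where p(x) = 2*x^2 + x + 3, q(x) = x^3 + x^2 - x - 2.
<p,q> = -182/15

Expand the product: p(x)·q(x) = 2*x^5 + 3*x^4 + 2*x^3 - 2*x^2 - 5*x - 6.
∫_{-1}^{1} of each monomial x^k gives [2/(k+1) if k even, 0 if k odd]. Integrating term-by-term (or equivalently evaluating the antiderivative F(x) = x^6/3 + 3*x^5/5 + x^4/2 - 2*x^3/3 - 5*x^2/2 - 6*x at the endpoints):
  F(1) − F(−1) = -116/15 − (22/5) = -182/15.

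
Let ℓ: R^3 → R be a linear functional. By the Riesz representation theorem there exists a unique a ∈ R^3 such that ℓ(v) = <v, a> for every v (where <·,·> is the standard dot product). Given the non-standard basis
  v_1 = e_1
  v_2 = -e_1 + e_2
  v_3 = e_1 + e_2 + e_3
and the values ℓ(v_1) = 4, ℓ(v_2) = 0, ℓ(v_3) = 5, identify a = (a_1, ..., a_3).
a = (4, 4, -3)

Write a = (a_1, ..., a_3) in the standard basis. For each basis vector v_i, ℓ(v_i) = <v_i, a> is a linear equation in the a_j's. Collect the n equations into a matrix system V a = ℓ, where row i of V is v_i (expressed in the standard basis). Since V is invertible (lower-triangular with 1s on the diagonal, up to permutation), solve by back-substitution:
  V =
[[1, 0, 0],
 [-1, 1, 0],
 [1, 1, 1]]
  V a = (4, 0, 5)
Solving gives a = (4, 4, -3).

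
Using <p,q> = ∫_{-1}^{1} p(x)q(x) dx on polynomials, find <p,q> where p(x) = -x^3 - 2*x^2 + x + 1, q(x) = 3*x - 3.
<p,q> = -6/5

Expand the product: p(x)·q(x) = -3*x^4 - 3*x^3 + 9*x^2 - 3.
∫_{-1}^{1} of each monomial x^k gives [2/(k+1) if k even, 0 if k odd]. Integrating term-by-term (or equivalently evaluating the antiderivative F(x) = -3*x^5/5 - 3*x^4/4 + 3*x^3 - 3*x at the endpoints):
  F(1) − F(−1) = -27/20 − (-3/20) = -6/5.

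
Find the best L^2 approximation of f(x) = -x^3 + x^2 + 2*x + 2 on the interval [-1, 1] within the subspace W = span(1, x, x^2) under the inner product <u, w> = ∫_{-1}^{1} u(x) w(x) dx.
g(x) = x^2 + 7*x/5 + 2

The best approximation g ∈ W is the orthogonal projection of f onto W. Writing g = a_0 + a_1 x + a_2 x^2, the coefficients solve the normal equations G · a = b where
  G_{ij} = <φ_i, φ_j> and b_i = <f, φ_i>, with φ_0 = 1, φ_1 = x, φ_2 = x^2.
G =
  [2, 0, 2/3]
  [0, 2/3, 0]
  [2/3, 0, 2/5],
b = (14/3, 14/15, 26/15).
Solving gives a_0 = 2, a_1 = 7/5, a_2 = 1, so
  g(x) = x^2 + 7*x/5 + 2.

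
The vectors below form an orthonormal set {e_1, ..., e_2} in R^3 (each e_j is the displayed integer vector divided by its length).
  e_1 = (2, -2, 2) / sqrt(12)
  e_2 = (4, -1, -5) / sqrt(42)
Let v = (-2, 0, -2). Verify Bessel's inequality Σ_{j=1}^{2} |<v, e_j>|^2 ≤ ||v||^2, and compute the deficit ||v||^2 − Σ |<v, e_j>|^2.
Σ |<v, e_j>|^2 = 38/7; ||v||^2 = 8; deficit = 18/7

Write each e_j = u_j / sqrt(<u_j, u_j>) where u_j is the displayed integer vector. Then <v, e_j> = <v, u_j> / sqrt(<u_j, u_j>), so |<v, e_j>|^2 = <v, u_j>^2 / <u_j, u_j>.
Coefficients: <v, e_1> = -8/sqrt(12), <v, e_2> = 2/sqrt(42).
Square and sum: Σ |<v, e_j>|^2 = 38/7.
Compute ||v||^2 = v·v = 8.
Deficit = 8 − 38/7 = 18/7 ≥ 0, confirming Bessel's inequality. (The deficit equals ||v − Σ <v,e_j> e_j||^2, the squared distance from v to span{e_j}.)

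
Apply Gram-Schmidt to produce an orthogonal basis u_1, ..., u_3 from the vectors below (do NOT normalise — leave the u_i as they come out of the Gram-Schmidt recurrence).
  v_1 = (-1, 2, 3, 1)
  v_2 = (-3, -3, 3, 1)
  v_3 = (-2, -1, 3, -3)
Orthogonal basis:
  u_1 = (-1, 2, 3, 1)
  u_2 = (-38/15, -59/15, 8/5, 8/15)
  u_3 = (-130/371, 52/371, 375/371, -1359/371)

Apply the Gram-Schmidt recurrence
  u_1 = v_1
  u_i = v_i − Σ_{j<i} ((v_i · u_j) / (u_j · u_j)) · u_j.

Step by step this gives:
  u_1 = (-1, 2, 3, 1)
  u_2 = (-38/15, -59/15, 8/5, 8/15)
  u_3 = (-130/371, 52/371, 375/371, -1359/371)

Orthogonality check:
  u_2 · u_1 = 0 (should be 0)
  u_3 · u_1 = 0 (should be 0)
  u_3 · u_2 = 0 (should be 0)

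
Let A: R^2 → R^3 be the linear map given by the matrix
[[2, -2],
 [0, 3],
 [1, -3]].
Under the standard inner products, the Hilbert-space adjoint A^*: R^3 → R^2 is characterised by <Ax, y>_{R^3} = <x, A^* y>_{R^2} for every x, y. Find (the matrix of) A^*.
A^* = A^T =
[[2, 0, 1],
 [-2, 3, -3]]

For real matrices with standard dot products, the defining identity <Ax, y> = <x, A^* y> gives (Ax)^T y = x^T (A^*) y, i.e. x^T A^T y = x^T (A^*) y. Since this holds for all x, y, we must have A^* = A^T. Therefore
A^* =
[[2, 0, 1],
 [-2, 3, -3]].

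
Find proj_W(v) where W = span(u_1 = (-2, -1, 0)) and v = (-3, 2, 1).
proj_W(v) = (-8/5, -4/5, 0)

Set up U = [u_1 | ... | u_1] ∈ R^(3×1). The projector onto W = col(U) is P = U (U^T U)^(-1) U^T.
Compute U^T U =
  [5],
and U^T v = (4).
Solve U^T U · c = U^T v for the coefficients: c = (4/5). The projection is proj_W(v) = U c.
Check: (v - proj_W(v)) · u_1 = 0  (should be 0).
Result: proj_W(v) = (-8/5, -4/5, 0).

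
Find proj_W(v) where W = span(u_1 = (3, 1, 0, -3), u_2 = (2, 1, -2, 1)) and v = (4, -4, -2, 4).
proj_W(v) = (112/87, 26/29, -244/87, 254/87)

Set up U = [u_1 | ... | u_2] ∈ R^(4×2). The projector onto W = col(U) is P = U (U^T U)^(-1) U^T.
Compute U^T U =
  [19, 4]
  [4, 10],
and U^T v = (-4, 12).
Solve U^T U · c = U^T v for the coefficients: c = (-44/87, 122/87). The projection is proj_W(v) = U c.
Check: (v - proj_W(v)) · u_1 = 0  (should be 0).
Check: (v - proj_W(v)) · u_2 = 0  (should be 0).
Result: proj_W(v) = (112/87, 26/29, -244/87, 254/87).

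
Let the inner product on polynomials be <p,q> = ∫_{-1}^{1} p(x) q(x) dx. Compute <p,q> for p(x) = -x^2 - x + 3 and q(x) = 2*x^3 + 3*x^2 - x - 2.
<p,q> = -6

Expand the product: p(x)·q(x) = -2*x^5 - 5*x^4 + 4*x^3 + 12*x^2 - x - 6.
∫_{-1}^{1} of each monomial x^k gives [2/(k+1) if k even, 0 if k odd]. Integrating term-by-term (or equivalently evaluating the antiderivative F(x) = -x^6/3 - x^5 + x^4 + 4*x^3 - x^2/2 - 6*x at the endpoints):
  F(1) − F(−1) = -17/6 − (19/6) = -6.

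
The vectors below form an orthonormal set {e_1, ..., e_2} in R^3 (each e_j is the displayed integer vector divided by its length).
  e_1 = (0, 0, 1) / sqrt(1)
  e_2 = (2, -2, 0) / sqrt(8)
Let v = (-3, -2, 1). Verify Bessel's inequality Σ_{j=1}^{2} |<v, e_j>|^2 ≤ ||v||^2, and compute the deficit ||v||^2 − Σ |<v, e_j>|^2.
Σ |<v, e_j>|^2 = 3/2; ||v||^2 = 14; deficit = 25/2

Write each e_j = u_j / sqrt(<u_j, u_j>) where u_j is the displayed integer vector. Then <v, e_j> = <v, u_j> / sqrt(<u_j, u_j>), so |<v, e_j>|^2 = <v, u_j>^2 / <u_j, u_j>.
Coefficients: <v, e_1> = 1/sqrt(1), <v, e_2> = -2/sqrt(8).
Square and sum: Σ |<v, e_j>|^2 = 3/2.
Compute ||v||^2 = v·v = 14.
Deficit = 14 − 3/2 = 25/2 ≥ 0, confirming Bessel's inequality. (The deficit equals ||v − Σ <v,e_j> e_j||^2, the squared distance from v to span{e_j}.)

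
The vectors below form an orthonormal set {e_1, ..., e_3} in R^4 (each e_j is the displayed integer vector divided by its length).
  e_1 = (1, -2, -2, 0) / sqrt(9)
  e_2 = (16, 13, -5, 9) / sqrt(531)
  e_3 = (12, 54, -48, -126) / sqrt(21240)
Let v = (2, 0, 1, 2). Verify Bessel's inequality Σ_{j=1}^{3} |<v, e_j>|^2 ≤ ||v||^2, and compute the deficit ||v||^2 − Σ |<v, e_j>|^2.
Σ |<v, e_j>|^2 = 37/5; ||v||^2 = 9; deficit = 8/5

Write each e_j = u_j / sqrt(<u_j, u_j>) where u_j is the displayed integer vector. Then <v, e_j> = <v, u_j> / sqrt(<u_j, u_j>), so |<v, e_j>|^2 = <v, u_j>^2 / <u_j, u_j>.
Coefficients: <v, e_1> = 0/sqrt(9), <v, e_2> = 45/sqrt(531), <v, e_3> = -276/sqrt(21240).
Square and sum: Σ |<v, e_j>|^2 = 37/5.
Compute ||v||^2 = v·v = 9.
Deficit = 9 − 37/5 = 8/5 ≥ 0, confirming Bessel's inequality. (The deficit equals ||v − Σ <v,e_j> e_j||^2, the squared distance from v to span{e_j}.)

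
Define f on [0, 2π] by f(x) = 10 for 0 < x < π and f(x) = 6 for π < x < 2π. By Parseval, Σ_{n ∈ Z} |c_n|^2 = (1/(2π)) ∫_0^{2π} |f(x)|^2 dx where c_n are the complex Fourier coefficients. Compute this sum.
Σ |c_n|^2 = 68

Parseval equates the L^2 energy of f (normalised by 1/(2π)) with the ℓ^2 sum of its Fourier coefficients: (1/(2π)) ∫_0^{2π} |f|^2 = Σ |c_n|^2.
Compute the left side: (1/(2π)) [∫_0^π 10^2 dx + ∫_π^{2π} 6^2 dx] = (1/(2π)) · (100π + 36π) = (100 + 36)/2 = 68.
So Σ_{n ∈ Z} |c_n|^2 = 68.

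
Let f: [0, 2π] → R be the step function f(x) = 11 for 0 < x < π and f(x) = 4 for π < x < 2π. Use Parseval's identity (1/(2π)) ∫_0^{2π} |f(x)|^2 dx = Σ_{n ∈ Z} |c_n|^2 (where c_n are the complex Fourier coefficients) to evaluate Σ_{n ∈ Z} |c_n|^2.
Σ |c_n|^2 = 137/2

Parseval equates the L^2 energy of f (normalised by 1/(2π)) with the ℓ^2 sum of its Fourier coefficients: (1/(2π)) ∫_0^{2π} |f|^2 = Σ |c_n|^2.
Compute the left side: (1/(2π)) [∫_0^π 11^2 dx + ∫_π^{2π} 4^2 dx] = (1/(2π)) · (121π + 16π) = (121 + 16)/2 = 137/2.
So Σ_{n ∈ Z} |c_n|^2 = 137/2.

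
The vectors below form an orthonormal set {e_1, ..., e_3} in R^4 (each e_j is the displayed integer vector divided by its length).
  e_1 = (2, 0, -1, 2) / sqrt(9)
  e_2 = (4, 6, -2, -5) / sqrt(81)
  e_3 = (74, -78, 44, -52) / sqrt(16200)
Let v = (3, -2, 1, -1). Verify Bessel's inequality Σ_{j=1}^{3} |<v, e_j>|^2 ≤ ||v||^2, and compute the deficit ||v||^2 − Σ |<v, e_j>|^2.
Σ |<v, e_j>|^2 = 749/50; ||v||^2 = 15; deficit = 1/50

Write each e_j = u_j / sqrt(<u_j, u_j>) where u_j is the displayed integer vector. Then <v, e_j> = <v, u_j> / sqrt(<u_j, u_j>), so |<v, e_j>|^2 = <v, u_j>^2 / <u_j, u_j>.
Coefficients: <v, e_1> = 3/sqrt(9), <v, e_2> = 3/sqrt(81), <v, e_3> = 474/sqrt(16200).
Square and sum: Σ |<v, e_j>|^2 = 749/50.
Compute ||v||^2 = v·v = 15.
Deficit = 15 − 749/50 = 1/50 ≥ 0, confirming Bessel's inequality. (The deficit equals ||v − Σ <v,e_j> e_j||^2, the squared distance from v to span{e_j}.)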